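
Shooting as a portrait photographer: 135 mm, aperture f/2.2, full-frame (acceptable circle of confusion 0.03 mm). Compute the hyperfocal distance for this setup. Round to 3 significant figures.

276 m

Hyperfocal distance H = f²/(N·c) + f = 135²/(2.2 × 0.03) + 135 = 18225/0.066 + 135 ≈ 276271.4 mm ≈ 276 m.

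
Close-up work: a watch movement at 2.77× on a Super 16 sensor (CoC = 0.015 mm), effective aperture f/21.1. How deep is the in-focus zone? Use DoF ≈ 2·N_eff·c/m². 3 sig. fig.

0.0825 mm

At magnification m, DoF ≈ 2·N_eff·c/m² = 2 × 21.1 × 0.015 / 2.77² = 0.633 / 7.673 ≈ 0.0825 mm.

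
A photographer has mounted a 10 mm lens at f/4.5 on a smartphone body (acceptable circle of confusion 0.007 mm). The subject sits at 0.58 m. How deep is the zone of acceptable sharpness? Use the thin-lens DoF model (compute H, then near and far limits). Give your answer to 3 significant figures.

215 mm

Hyperfocal distance H = f²/(N·c) + f = 10²/(4.5 × 0.007) + 10 = 100/0.0315 + 10 ≈ 3184.6 mm ≈ 3.185 m.
Near limit Dn = s·(H − f)/(H + s − 2f) = 580 × (3184.6 − 10) / (3184.6 + 580 − 2 × 10) = 580 × 3174.6 / 3744.6 ≈ 491.71 mm.
Far limit Df = s·(H − f)/(H − s) = 580 × (3184.6 − 10) / (3184.6 − 580) = 580 × 3174.6 / 2604.6 ≈ 706.93 mm.
Depth of field = Df − Dn = 706.93 − 491.71 ≈ 215.22 mm.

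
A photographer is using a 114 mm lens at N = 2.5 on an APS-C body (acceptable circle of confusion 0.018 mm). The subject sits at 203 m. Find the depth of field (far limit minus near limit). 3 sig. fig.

563 m

Hyperfocal distance H = f²/(N·c) + f = 114²/(2.5 × 0.018) + 114 = 12996/0.045 + 114 ≈ 288914.0 mm ≈ 288.9 m.
Near limit Dn = s·(H − f)/(H + s − 2f) = 203000 × (288914.0 − 114) / (288914.0 + 203000 − 2 × 114) = 203000 × 288800.0 / 491686.0 ≈ 119235 mm.
Far limit Df = s·(H − f)/(H − s) = 203000 × (288914.0 − 114) / (288914.0 − 203000) = 203000 × 288800.0 / 85914.0 ≈ 682385 mm.
Depth of field = Df − Dn = 682385 − 119235 ≈ 563150 mm ≈ 563 m.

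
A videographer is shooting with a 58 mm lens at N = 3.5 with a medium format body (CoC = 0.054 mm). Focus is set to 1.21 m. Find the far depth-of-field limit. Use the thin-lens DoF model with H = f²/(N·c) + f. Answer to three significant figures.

1.29 m

Hyperfocal distance H = f²/(N·c) + f = 58²/(3.5 × 0.054) + 58 = 3364/0.189 + 58 ≈ 17856.9 mm ≈ 17.86 m.
Far limit Df = s·(H − f)/(H − s) = 1210 × (17856.9 − 58) / (17856.9 − 1210) = 1210 × 17798.9 / 16646.9 ≈ 1293.7 mm ≈ 1.29 m.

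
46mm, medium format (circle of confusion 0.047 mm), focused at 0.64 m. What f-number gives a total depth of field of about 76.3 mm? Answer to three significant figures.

f/4.50

Write h = H − f = f²/(N·c). The thin-lens limits are Dn = s·h/(h + (s−f)) and Df = s·h/(h − (s−f)), so DoF = Df − Dn = 2·s·(s−f)·h / (h² − (s−f)²).
That is a quadratic in h: DoF·h² − 2·s·(s−f)·h − DoF·(s−f)² = 0 ⇒ h = (s−f)·(s + √(s² + DoF²)) / DoF = 594 × (640 + √(640² + 76.3²)) / 76.3 = 594 × (640 + 644.532) / 76.3 ≈ 10000 mm.
Then N = f²/(c·h) = 46² / (0.047 × 10000) = 2116 / 470.01 ≈ 4.50.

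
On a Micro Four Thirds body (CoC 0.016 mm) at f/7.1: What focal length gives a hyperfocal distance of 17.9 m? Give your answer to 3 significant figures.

45.0 mm

From H = f²/(N·c) + f, with f ≪ H: f ≈ √(H·N·c) = √(17900 × 7.1 × 0.016) = √2033.4 ≈ 45.09 mm.
Exact: f² + N·c·f − N·c·H = 0 ⇒ f = (−N·c + √((N·c)² + 4·N·c·H))/2 = (−0.1136 + √8133.8)/2 ≈ 45.037 mm ≈ 45.0 mm.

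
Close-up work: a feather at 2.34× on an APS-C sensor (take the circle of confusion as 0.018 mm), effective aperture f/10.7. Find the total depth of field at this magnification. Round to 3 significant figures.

0.0703 mm

At magnification m, DoF ≈ 2·N_eff·c/m² = 2 × 10.7 × 0.018 / 2.34² = 0.3852 / 5.476 ≈ 0.0703 mm.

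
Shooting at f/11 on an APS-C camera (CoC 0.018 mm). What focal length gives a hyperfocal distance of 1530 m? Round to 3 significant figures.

From H = f²/(N·c) + f, with f ≪ H: f ≈ √(H·N·c) = √(1530000 × 11 × 0.018) = √302940 ≈ 550.4 mm.
The +f correction barely moves this — solving exactly, f² + N·c·f − N·c·H = 0 ⇒ f = (−N·c + √((N·c)² + 4·N·c·H))/2 = (−0.198 + √1211760)/2 ≈ 550.30 mm, so f ≈ 550 mm.

550 mm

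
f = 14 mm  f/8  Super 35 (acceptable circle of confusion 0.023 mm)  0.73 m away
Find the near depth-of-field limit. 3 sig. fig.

Hyperfocal distance H = f²/(N·c) + f = 14²/(8 × 0.023) + 14 = 196/0.184 + 14 ≈ 1079.2 mm ≈ 1.079 m.
Near limit Dn = s·(H − f)/(H + s − 2f) = 730 × (1079.2 − 14) / (1079.2 + 730 − 2 × 14) = 730 × 1065.2 / 1781.2 ≈ 436.56 mm.

437 mm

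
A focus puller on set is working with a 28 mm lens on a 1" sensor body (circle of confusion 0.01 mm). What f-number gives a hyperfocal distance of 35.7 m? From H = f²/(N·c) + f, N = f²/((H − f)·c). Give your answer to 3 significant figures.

f/2.20

Rearrange H = f²/(N·c) + f for N: N = f² / ((H − f)·c).
N = 28² / ((35700 − 28) × 0.01) = 784 / 356.7 ≈ 2.20.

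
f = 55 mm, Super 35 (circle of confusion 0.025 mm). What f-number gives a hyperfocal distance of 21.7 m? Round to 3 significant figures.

Rearrange H = f²/(N·c) + f for N: N = f² / ((H − f)·c).
N = 55² / ((21700 − 55) × 0.025) = 3025 / 541.1 ≈ 5.59.

f/5.59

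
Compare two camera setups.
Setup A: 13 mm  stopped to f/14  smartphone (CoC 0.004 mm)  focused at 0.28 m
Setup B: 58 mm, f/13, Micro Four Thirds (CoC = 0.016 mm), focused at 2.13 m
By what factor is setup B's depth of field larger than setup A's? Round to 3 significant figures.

11.1

Setup A: H = 13²/(14×0.004) + 13 ≈ 3030.9 mm; DoF = Df − Dn = 307.177 − 257.241 ≈ 49.936 mm.
Setup B: H = 58²/(13×0.016) + 58 ≈ 16231.1 mm; DoF = Df − Dn = 2442.98 − 1888.11 ≈ 554.87 mm.
Ratio = 554.87 / 49.936 ≈ 11.1.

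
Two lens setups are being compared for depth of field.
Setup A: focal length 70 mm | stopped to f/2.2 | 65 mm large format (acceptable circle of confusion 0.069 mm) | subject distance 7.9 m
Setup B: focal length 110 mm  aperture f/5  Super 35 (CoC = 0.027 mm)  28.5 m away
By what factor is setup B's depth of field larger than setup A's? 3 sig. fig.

4.93

Setup A: H = 70²/(2.2×0.069) + 70 ≈ 32349.3 mm; DoF = Df − Dn = 10430.0 − 6357.8 ≈ 4072.2 mm.
Setup B: H = 110²/(5×0.027) + 110 ≈ 89739.6 mm; DoF = Df − Dn = 41712 − 21644 ≈ 20068 mm.
Ratio = 20068 / 4072.2 ≈ 4.93.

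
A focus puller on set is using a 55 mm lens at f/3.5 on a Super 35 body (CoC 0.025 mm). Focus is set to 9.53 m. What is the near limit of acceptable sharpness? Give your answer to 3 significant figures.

7.48 m

Hyperfocal distance H = f²/(N·c) + f = 55²/(3.5 × 0.025) + 55 = 3025/0.0875 + 55 ≈ 34626.4 mm ≈ 34.63 m.
Near limit Dn = s·(H − f)/(H + s − 2f) = 9530 × (34626.4 − 55) / (34626.4 + 9530 − 2 × 55) = 9530 × 34571.4 / 44046.4 ≈ 7480.0 mm ≈ 7.48 m.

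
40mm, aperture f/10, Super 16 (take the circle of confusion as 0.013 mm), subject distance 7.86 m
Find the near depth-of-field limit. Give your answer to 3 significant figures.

Hyperfocal distance H = f²/(N·c) + f = 40²/(10 × 0.013) + 40 = 1600/0.13 + 40 ≈ 12347.7 mm ≈ 12.35 m.
Near limit Dn = s·(H − f)/(H + s − 2f) = 7860 × (12347.7 − 40) / (12347.7 + 7860 − 2 × 40) = 7860 × 12307.7 / 20127.7 ≈ 4806.2 mm ≈ 4.81 m.

4.81 m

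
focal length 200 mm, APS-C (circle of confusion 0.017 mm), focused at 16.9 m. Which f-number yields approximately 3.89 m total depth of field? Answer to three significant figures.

Write h = H − f = f²/(N·c). The thin-lens limits are Dn = s·h/(h + (s−f)) and Df = s·h/(h − (s−f)), so DoF = Df − Dn = 2·s·(s−f)·h / (h² − (s−f)²).
That is a quadratic in h: DoF·h² − 2·s·(s−f)·h − DoF·(s−f)² = 0 ⇒ h = (s−f)·(s + √(s² + DoF²)) / DoF = 16700 × (16900 + √(16900² + 3890²)) / 3890 = 16700 × (16900 + 17341.9) / 3890 ≈ 147003 mm.
Then N = f²/(c·h) = 200² / (0.017 × 147003) = 40000 / 2499.0 ≈ 16.

f/16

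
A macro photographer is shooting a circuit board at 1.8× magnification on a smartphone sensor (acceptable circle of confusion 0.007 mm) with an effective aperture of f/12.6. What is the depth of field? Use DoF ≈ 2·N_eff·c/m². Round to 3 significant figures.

0.0544 mm

At magnification m, DoF ≈ 2·N_eff·c/m² = 2 × 12.6 × 0.007 / 1.8² = 0.1764 / 3.24 ≈ 0.0544 mm.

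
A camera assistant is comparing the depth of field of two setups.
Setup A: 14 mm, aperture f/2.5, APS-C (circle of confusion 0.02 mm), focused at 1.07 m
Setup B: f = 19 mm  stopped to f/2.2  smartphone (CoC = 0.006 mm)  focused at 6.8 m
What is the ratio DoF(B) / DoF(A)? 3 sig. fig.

Setup A: H = 14²/(2.5×0.02) + 14 ≈ 3934.0 mm; DoF = Df − Dn = 1464.53 − 842.93 ≈ 621.60 mm.
Setup B: H = 19²/(2.2×0.006) + 19 ≈ 27367.5 mm; DoF = Df − Dn = 9041.9 − 5448.9 ≈ 3593.0 mm.
Ratio = 3593.0 / 621.60 ≈ 5.78.

5.78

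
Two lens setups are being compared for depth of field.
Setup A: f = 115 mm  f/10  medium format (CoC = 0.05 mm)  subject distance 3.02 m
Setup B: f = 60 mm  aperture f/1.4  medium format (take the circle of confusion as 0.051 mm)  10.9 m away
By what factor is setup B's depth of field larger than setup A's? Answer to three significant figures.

7.32

Setup A: H = 115²/(10×0.05) + 115 ≈ 26565.0 mm; DoF = Df − Dn = 3392.61 − 2721.14 ≈ 671.47 mm.
Setup B: H = 60²/(1.4×0.051) + 60 ≈ 50480.2 mm; DoF = Df − Dn = 13885.2 − 8971.2 ≈ 4914.0 mm.
Ratio = 4914.0 / 671.47 ≈ 7.32.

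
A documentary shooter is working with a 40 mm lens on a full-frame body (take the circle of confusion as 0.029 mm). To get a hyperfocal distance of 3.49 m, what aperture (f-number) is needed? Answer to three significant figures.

f/16

Rearrange H = f²/(N·c) + f for N: N = f² / ((H − f)·c).
N = 40² / ((3490 − 40) × 0.029) = 1600 / 100.1 ≈ 16.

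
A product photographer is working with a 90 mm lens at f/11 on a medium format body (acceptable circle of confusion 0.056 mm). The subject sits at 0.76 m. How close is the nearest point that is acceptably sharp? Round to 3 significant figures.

0.723 m

Hyperfocal distance H = f²/(N·c) + f = 90²/(11 × 0.056) + 90 = 8100/0.616 + 90 ≈ 13239.4 mm ≈ 13.24 m.
Near limit Dn = s·(H − f)/(H + s − 2f) = 760 × (13239.4 − 90) / (13239.4 + 760 − 2 × 90) = 760 × 13149.4 / 13819.4 ≈ 723.15 mm ≈ 0.723 m.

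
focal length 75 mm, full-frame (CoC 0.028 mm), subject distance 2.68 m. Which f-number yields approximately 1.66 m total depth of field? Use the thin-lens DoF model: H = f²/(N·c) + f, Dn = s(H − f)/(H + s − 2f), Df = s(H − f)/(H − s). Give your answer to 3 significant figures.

Write h = H − f = f²/(N·c). The thin-lens limits are Dn = s·h/(h + (s−f)) and Df = s·h/(h − (s−f)), so DoF = Df − Dn = 2·s·(s−f)·h / (h² − (s−f)²).
That is a quadratic in h: DoF·h² − 2·s·(s−f)·h − DoF·(s−f)² = 0 ⇒ h = (s−f)·(s + √(s² + DoF²)) / DoF = 2605 × (2680 + √(2680² + 1660²)) / 1660 = 2605 × (2680 + 3152.46) / 1660 ≈ 9152.7 mm.
Then N = f²/(c·h) = 75² / (0.028 × 9152.7) = 5625 / 256.28 ≈ 21.9.

f/21.9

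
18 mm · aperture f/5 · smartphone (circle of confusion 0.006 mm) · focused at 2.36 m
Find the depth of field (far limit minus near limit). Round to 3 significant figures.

1.07 m

Hyperfocal distance H = f²/(N·c) + f = 18²/(5 × 0.006) + 18 = 324/0.03 + 18 ≈ 10818.0 mm ≈ 10.82 m.
Near limit Dn = s·(H − f)/(H + s − 2f) = 2360 × (10818.0 − 18) / (10818.0 + 2360 − 2 × 18) = 2360 × 10800.0 / 13142.0 ≈ 1939.4 mm.
Far limit Df = s·(H − f)/(H − s) = 2360 × (10818.0 − 18) / (10818.0 − 2360) = 2360 × 10800.0 / 8458.0 ≈ 3013.5 mm.
Depth of field = Df − Dn = 3013.5 − 1939.4 ≈ 1074.1 mm ≈ 1.07 m.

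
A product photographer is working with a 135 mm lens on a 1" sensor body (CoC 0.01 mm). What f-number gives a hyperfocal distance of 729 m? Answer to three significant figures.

Rearrange H = f²/(N·c) + f for N: N = f² / ((H − f)·c).
N = 135² / ((729000 − 135) × 0.01) = 18225 / 7289 ≈ 2.50.

f/2.50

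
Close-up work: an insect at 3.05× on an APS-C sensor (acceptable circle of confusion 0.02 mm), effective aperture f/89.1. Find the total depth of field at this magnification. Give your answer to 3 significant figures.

At magnification m, DoF ≈ 2·N_eff·c/m² = 2 × 89.1 × 0.02 / 3.05² = 3.564 / 9.302 ≈ 0.383 mm.

0.383 mm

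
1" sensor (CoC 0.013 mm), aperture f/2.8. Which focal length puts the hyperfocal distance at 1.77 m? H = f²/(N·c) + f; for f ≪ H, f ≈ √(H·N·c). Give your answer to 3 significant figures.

From H = f²/(N·c) + f, with f ≪ H: f ≈ √(H·N·c) = √(1770 × 2.8 × 0.013) = √64.428 ≈ 8.027 mm.
Exact: f² + N·c·f − N·c·H = 0 ⇒ f = (−N·c + √((N·c)² + 4·N·c·H))/2 = (−0.0364 + √257.71)/2 ≈ 8.0085 mm ≈ 8.01 mm.

8.01 mm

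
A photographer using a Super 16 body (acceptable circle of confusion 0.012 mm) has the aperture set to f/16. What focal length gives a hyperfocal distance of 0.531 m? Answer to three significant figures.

From H = f²/(N·c) + f, with f ≪ H: f ≈ √(H·N·c) = √(531 × 16 × 0.012) = √101.95 ≈ 10.10 mm.
Exact: f² + N·c·f − N·c·H = 0 ⇒ f = (−N·c + √((N·c)² + 4·N·c·H))/2 = (−0.192 + √407.84)/2 ≈ 10.002 mm ≈ 10.0 mm.

10.0 mm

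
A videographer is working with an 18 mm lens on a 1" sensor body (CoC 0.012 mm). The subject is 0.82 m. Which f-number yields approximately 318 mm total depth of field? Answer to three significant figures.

f/6.30

Write h = H − f = f²/(N·c). The thin-lens limits are Dn = s·h/(h + (s−f)) and Df = s·h/(h − (s−f)), so DoF = Df − Dn = 2·s·(s−f)·h / (h² − (s−f)²).
That is a quadratic in h: DoF·h² − 2·s·(s−f)·h − DoF·(s−f)² = 0 ⇒ h = (s−f)·(s + √(s² + DoF²)) / DoF = 802 × (820 + √(820² + 318²)) / 318 = 802 × (820 + 879.502) / 318 ≈ 4286.2 mm.
Then N = f²/(c·h) = 18² / (0.012 × 4286.2) = 324 / 51.434 ≈ 6.30.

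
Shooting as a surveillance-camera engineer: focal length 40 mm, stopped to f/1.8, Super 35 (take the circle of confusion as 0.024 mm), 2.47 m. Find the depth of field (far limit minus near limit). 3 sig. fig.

326 mm

Hyperfocal distance H = f²/(N·c) + f = 40²/(1.8 × 0.024) + 40 = 1600/0.0432 + 40 ≈ 37077.0 mm ≈ 37.08 m.
Near limit Dn = s·(H − f)/(H + s − 2f) = 2470 × (37077.0 − 40) / (37077.0 + 2470 − 2 × 40) = 2470 × 37037.0 / 39467.0 ≈ 2317.92 mm.
Far limit Df = s·(H − f)/(H − s) = 2470 × (37077.0 − 40) / (37077.0 − 2470) = 2470 × 37037.0 / 34607.0 ≈ 2643.44 mm.
Depth of field = Df − Dn = 2643.44 − 2317.92 ≈ 325.52 mm.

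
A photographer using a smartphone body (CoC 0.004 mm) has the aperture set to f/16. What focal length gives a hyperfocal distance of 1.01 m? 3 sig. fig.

From H = f²/(N·c) + f, with f ≪ H: f ≈ √(H·N·c) = √(1010 × 16 × 0.004) = √64.640 ≈ 8.040 mm.
Exact: f² + N·c·f − N·c·H = 0 ⇒ f = (−N·c + √((N·c)² + 4·N·c·H))/2 = (−0.064 + √258.56)/2 ≈ 8.0080 mm ≈ 8.01 mm.

8.01 mm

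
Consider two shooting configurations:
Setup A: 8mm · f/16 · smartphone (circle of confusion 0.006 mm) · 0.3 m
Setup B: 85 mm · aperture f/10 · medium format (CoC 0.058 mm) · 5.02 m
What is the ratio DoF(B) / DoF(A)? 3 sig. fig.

Setup A: H = 8²/(16×0.006) + 8 ≈ 674.7 mm; DoF = Df − Dn = 533.81 − 208.62 ≈ 325.19 mm.
Setup B: H = 85²/(10×0.058) + 85 ≈ 12541.9 mm; DoF = Df − Dn = 8313.5 − 3595.6 ≈ 4717.9 mm.
Ratio = 4717.9 / 325.19 ≈ 14.5.

14.5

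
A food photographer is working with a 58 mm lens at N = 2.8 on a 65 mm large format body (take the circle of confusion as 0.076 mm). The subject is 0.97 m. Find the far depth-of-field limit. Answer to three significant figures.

1.03 m

Hyperfocal distance H = f²/(N·c) + f = 58²/(2.8 × 0.076) + 58 = 3364/0.2128 + 58 ≈ 15866.3 mm ≈ 15.87 m.
Far limit Df = s·(H − f)/(H − s) = 970 × (15866.3 − 58) / (15866.3 − 970) = 970 × 15808.3 / 14896.3 ≈ 1029.4 mm ≈ 1.03 m.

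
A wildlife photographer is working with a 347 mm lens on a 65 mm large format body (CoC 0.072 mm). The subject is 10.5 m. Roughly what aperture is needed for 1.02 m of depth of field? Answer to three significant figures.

f/7.98

Write h = H − f = f²/(N·c). The thin-lens limits are Dn = s·h/(h + (s−f)) and Df = s·h/(h − (s−f)), so DoF = Df − Dn = 2·s·(s−f)·h / (h² − (s−f)²).
That is a quadratic in h: DoF·h² − 2·s·(s−f)·h − DoF·(s−f)² = 0 ⇒ h = (s−f)·(s + √(s² + DoF²)) / DoF = 10153 × (10500 + √(10500² + 1020²)) / 1020 = 10153 × (10500 + 10549.4) / 1020 ≈ 209524 mm.
Then N = f²/(c·h) = 347² / (0.072 × 209524) = 120409 / 15086 ≈ 7.98.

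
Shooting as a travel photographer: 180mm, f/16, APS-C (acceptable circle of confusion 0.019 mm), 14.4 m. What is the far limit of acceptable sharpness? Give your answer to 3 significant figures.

16.6 m

Hyperfocal distance H = f²/(N·c) + f = 180²/(16 × 0.019) + 180 = 32400/0.304 + 180 ≈ 106758.9 mm ≈ 106.8 m.
Far limit Df = s·(H − f)/(H − s) = 14400 × (106758.9 − 180) / (106758.9 − 14400) = 14400 × 106578.9 / 92358.9 ≈ 16617 mm ≈ 16.6 m.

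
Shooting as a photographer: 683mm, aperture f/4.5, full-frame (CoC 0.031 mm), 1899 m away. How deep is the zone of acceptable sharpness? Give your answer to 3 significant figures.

Hyperfocal distance H = f²/(N·c) + f = 683²/(4.5 × 0.031) + 683 = 466489/0.1395 + 683 ≈ 3344690.2 mm ≈ 3345 m.
Near limit Dn = s·(H − f)/(H + s − 2f) = 1899000 × (3344690.2 − 683) / (3344690.2 + 1899000 − 2 × 683) = 1899000 × 3344007.2 / 5242324.2 ≈ 1211346 mm.
Far limit Df = s·(H − f)/(H − s) = 1899000 × (3344690.2 − 683) / (3344690.2 − 1899000) = 1899000 × 3344007.2 / 1445690.2 ≈ 4392552 mm.
Depth of field = Df − Dn = 4392552 − 1211346 ≈ 3181206 mm ≈ 3180 m.

3180 m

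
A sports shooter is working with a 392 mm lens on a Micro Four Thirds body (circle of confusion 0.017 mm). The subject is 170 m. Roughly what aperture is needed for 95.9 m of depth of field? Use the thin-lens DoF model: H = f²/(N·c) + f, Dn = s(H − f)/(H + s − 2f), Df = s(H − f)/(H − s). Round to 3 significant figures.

Write h = H − f = f²/(N·c). The thin-lens limits are Dn = s·h/(h + (s−f)) and Df = s·h/(h − (s−f)), so DoF = Df − Dn = 2·s·(s−f)·h / (h² − (s−f)²).
That is a quadratic in h: DoF·h² − 2·s·(s−f)·h − DoF·(s−f)² = 0 ⇒ h = (s−f)·(s + √(s² + DoF²)) / DoF = 169608 × (170000 + √(170000² + 95900²)) / 95900 = 169608 × (170000 + 195184) / 95900 ≈ 645862 mm.
Then N = f²/(c·h) = 392² / (0.017 × 645862) = 153664 / 10980 ≈ 14.

f/14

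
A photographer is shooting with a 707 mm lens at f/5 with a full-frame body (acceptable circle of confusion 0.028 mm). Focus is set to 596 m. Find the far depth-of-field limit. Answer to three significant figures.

715 m

Hyperfocal distance H = f²/(N·c) + f = 707²/(5 × 0.028) + 707 = 499849/0.14 + 707 ≈ 3571057.0 mm ≈ 3571 m.
Far limit Df = s·(H − f)/(H − s) = 596000 × (3571057.0 − 707) / (3571057.0 − 596000) = 596000 × 3570350.0 / 2975057.0 ≈ 715256 mm ≈ 715 m.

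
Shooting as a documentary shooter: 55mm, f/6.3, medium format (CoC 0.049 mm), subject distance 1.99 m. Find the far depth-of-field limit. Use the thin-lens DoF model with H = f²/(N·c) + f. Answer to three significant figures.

2.48 m

Hyperfocal distance H = f²/(N·c) + f = 55²/(6.3 × 0.049) + 55 = 3025/0.3087 + 55 ≈ 9854.2 mm ≈ 9.854 m.
Far limit Df = s·(H − f)/(H − s) = 1990 × (9854.2 − 55) / (9854.2 − 1990) = 1990 × 9799.2 / 7864.2 ≈ 2479.6 mm ≈ 2.48 m.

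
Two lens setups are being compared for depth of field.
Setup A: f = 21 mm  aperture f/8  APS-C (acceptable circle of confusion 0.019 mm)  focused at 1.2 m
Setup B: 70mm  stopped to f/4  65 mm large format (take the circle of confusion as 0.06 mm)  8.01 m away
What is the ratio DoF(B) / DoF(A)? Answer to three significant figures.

Setup A: H = 21²/(8×0.019) + 21 ≈ 2922.3 mm; DoF = Df − Dn = 2021.5 − 853.3 ≈ 1168.2 mm.
Setup B: H = 70²/(4×0.06) + 70 ≈ 20486.7 mm; DoF = Df − Dn = 13107.5 − 5767.2 ≈ 7340.3 mm.
Ratio = 7340.3 / 1168.2 ≈ 6.28.

6.28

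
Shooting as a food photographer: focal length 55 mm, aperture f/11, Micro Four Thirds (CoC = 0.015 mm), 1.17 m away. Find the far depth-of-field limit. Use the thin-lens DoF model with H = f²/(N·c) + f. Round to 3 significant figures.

1.25 m

Hyperfocal distance H = f²/(N·c) + f = 55²/(11 × 0.015) + 55 = 3025/0.165 + 55 ≈ 18388.3 mm ≈ 18.39 m.
Far limit Df = s·(H − f)/(H − s) = 1170 × (18388.3 − 55) / (18388.3 − 1170) = 1170 × 18333.3 / 17218.3 ≈ 1245.8 mm ≈ 1.25 m.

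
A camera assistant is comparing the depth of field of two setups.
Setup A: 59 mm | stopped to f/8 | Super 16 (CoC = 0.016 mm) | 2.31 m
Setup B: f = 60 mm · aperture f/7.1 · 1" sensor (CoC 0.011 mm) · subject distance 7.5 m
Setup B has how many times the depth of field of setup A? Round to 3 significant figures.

6.46

Setup A: H = 59²/(8×0.016) + 59 ≈ 27254.3 mm; DoF = Df − Dn = 2518.46 − 2133.41 ≈ 385.05 mm.
Setup B: H = 60²/(7.1×0.011) + 60 ≈ 46154.8 mm; DoF = Df − Dn = 8943.5 − 6457.7 ≈ 2485.8 mm.
Ratio = 2485.8 / 385.05 ≈ 6.46.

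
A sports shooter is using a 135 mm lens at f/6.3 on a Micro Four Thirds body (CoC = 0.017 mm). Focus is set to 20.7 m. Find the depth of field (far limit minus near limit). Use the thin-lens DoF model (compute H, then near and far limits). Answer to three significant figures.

Hyperfocal distance H = f²/(N·c) + f = 135²/(6.3 × 0.017) + 135 = 18225/0.1071 + 135 ≈ 170303.1 mm ≈ 170.3 m.
Near limit Dn = s·(H − f)/(H + s − 2f) = 20700 × (170303.1 − 135) / (170303.1 + 20700 − 2 × 135) = 20700 × 170168.1 / 190733.1 ≈ 18468.1 mm.
Far limit Df = s·(H − f)/(H − s) = 20700 × (170303.1 − 135) / (170303.1 − 20700) = 20700 × 170168.1 / 149603.1 ≈ 23545.5 mm.
Depth of field = Df − Dn = 23545.5 − 18468.1 ≈ 5077.4 mm ≈ 5.08 m.

5.08 m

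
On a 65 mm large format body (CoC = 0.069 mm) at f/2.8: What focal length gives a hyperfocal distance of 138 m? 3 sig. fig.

163 mm

From H = f²/(N·c) + f, with f ≪ H: f ≈ √(H·N·c) = √(138000 × 2.8 × 0.069) = √26662 ≈ 163.3 mm.
The +f correction barely moves this — solving exactly, f² + N·c·f − N·c·H = 0 ⇒ f = (−N·c + √((N·c)² + 4·N·c·H))/2 = (−0.1932 + √106646)/2 ≈ 163.19 mm, so f ≈ 163 mm.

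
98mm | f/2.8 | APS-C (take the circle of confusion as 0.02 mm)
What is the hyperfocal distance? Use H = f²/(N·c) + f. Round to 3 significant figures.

Hyperfocal distance H = f²/(N·c) + f = 98²/(2.8 × 0.02) + 98 = 9604/0.056 + 98 ≈ 171598.0 mm ≈ 172 m.

172 m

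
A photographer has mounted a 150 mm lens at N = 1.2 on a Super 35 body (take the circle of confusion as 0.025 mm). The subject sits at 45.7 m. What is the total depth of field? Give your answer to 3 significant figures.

5.57 m

Hyperfocal distance H = f²/(N·c) + f = 150²/(1.2 × 0.025) + 150 = 22500/0.03 + 150 ≈ 750150.0 mm ≈ 750.1 m.
Near limit Dn = s·(H − f)/(H + s − 2f) = 45700 × (750150.0 − 150) / (750150.0 + 45700 − 2 × 150) = 45700 × 750000.0 / 795550.0 ≈ 43083.4 mm.
Far limit Df = s·(H − f)/(H − s) = 45700 × (750150.0 − 150) / (750150.0 − 45700) = 45700 × 750000.0 / 704450.0 ≈ 48655.0 mm.
Depth of field = Df − Dn = 48655.0 − 43083.4 ≈ 5571.6 mm ≈ 5.57 m.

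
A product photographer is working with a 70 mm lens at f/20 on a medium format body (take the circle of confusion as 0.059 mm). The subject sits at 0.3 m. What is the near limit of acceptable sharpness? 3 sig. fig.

284 mm

Hyperfocal distance H = f²/(N·c) + f = 70²/(20 × 0.059) + 70 = 4900/1.18 + 70 ≈ 4222.5 mm ≈ 4.223 m.
Near limit Dn = s·(H − f)/(H + s − 2f) = 300 × (4222.5 − 70) / (4222.5 + 300 − 2 × 70) = 300 × 4152.5 / 4382.5 ≈ 284.26 mm.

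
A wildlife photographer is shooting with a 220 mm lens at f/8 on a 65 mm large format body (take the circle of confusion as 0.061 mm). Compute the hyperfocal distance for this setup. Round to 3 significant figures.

99.4 m

Hyperfocal distance H = f²/(N·c) + f = 220²/(8 × 0.061) + 220 = 48400/0.488 + 220 ≈ 99400.3 mm ≈ 99.4 m.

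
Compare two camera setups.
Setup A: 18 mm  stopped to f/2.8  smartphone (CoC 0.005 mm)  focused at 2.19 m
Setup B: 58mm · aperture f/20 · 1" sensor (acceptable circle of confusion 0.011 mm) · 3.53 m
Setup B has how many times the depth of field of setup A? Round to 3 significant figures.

4.08

Setup A: H = 18²/(2.8×0.005) + 18 ≈ 23160.9 mm; DoF = Df − Dn = 2416.82 − 2002.10 ≈ 414.72 mm.
Setup B: H = 58²/(20×0.011) + 58 ≈ 15348.9 mm; DoF = Df − Dn = 4567.0 − 2876.8 ≈ 1690.2 mm.
Ratio = 1690.2 / 414.72 ≈ 4.08.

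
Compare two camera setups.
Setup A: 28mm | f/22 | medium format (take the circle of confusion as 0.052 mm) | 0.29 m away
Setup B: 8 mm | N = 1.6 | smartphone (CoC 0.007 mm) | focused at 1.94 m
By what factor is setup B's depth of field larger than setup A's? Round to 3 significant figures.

5.70

Setup A: H = 28²/(22×0.052) + 28 ≈ 713.3 mm; DoF = Df − Dn = 469.49 − 209.79 ≈ 259.70 mm.
Setup B: H = 8²/(1.6×0.007) + 8 ≈ 5722.3 mm; DoF = Df − Dn = 2931.0 − 1449.8 ≈ 1481.2 mm.
Ratio = 1481.2 / 259.70 ≈ 5.70.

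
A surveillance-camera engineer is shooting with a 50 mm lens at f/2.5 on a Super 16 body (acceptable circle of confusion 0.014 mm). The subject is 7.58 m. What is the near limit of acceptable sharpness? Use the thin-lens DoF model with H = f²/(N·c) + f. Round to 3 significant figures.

Hyperfocal distance H = f²/(N·c) + f = 50²/(2.5 × 0.014) + 50 = 2500/0.035 + 50 ≈ 71478.6 mm ≈ 71.48 m.
Near limit Dn = s·(H − f)/(H + s − 2f) = 7580 × (71478.6 − 50) / (71478.6 + 7580 − 2 × 50) = 7580 × 71428.6 / 78958.6 ≈ 6857.1 mm ≈ 6.86 m.

6.86 m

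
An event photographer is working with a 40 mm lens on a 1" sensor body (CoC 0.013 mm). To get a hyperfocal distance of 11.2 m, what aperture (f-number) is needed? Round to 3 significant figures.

f/11

Rearrange H = f²/(N·c) + f for N: N = f² / ((H − f)·c).
N = 40² / ((11200 − 40) × 0.013) = 1600 / 145.1 ≈ 11.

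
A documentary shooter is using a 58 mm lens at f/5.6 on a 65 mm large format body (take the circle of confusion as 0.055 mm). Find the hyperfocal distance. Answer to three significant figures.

Hyperfocal distance H = f²/(N·c) + f = 58²/(5.6 × 0.055) + 58 = 3364/0.308 + 58 ≈ 10980.1 mm ≈ 11.0 m.

11.0 m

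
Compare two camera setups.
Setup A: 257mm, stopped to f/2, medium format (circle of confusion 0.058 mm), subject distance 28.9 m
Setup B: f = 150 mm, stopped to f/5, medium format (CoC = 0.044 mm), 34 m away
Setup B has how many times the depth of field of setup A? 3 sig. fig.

Setup A: H = 257²/(2×0.058) + 257 ≈ 569644.9 mm; DoF = Df − Dn = 30430.8 − 27515.8 ≈ 2915.0 mm.
Setup B: H = 150²/(5×0.044) + 150 ≈ 102422.7 mm; DoF = Df − Dn = 50820 − 25545 ≈ 25275 mm.
Ratio = 25275 / 2915.0 ≈ 8.67.

8.67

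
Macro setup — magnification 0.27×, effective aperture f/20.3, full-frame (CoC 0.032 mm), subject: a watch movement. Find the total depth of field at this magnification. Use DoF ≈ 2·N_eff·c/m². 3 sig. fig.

At magnification m, DoF ≈ 2·N_eff·c/m² = 2 × 20.3 × 0.032 / 0.27² = 1.299 / 0.0729 ≈ 17.8 mm.

17.8 mm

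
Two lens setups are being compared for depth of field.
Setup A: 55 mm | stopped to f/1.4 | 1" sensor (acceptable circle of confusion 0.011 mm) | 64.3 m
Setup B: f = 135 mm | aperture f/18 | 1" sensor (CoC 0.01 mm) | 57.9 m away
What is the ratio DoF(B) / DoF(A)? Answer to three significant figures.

2.08

Setup A: H = 55²/(1.4×0.011) + 55 ≈ 196483.6 mm; DoF = Df − Dn = 95552 − 48453 ≈ 47099 mm.
Setup B: H = 135²/(18×0.01) + 135 ≈ 101385.0 mm; DoF = Df − Dn = 134814 − 36867 ≈ 97947 mm.
Ratio = 97947 / 47099 ≈ 2.08.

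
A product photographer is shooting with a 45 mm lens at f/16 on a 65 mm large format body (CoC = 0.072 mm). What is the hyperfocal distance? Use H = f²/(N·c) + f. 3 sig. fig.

1.80 m

Hyperfocal distance H = f²/(N·c) + f = 45²/(16 × 0.072) + 45 = 2025/1.152 + 45 ≈ 1802.8 mm ≈ 1.80 m.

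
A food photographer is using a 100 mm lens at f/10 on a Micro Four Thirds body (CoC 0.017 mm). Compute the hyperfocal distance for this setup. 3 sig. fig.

Hyperfocal distance H = f²/(N·c) + f = 100²/(10 × 0.017) + 100 = 10000/0.17 + 100 ≈ 58923.5 mm ≈ 58.9 m.

58.9 m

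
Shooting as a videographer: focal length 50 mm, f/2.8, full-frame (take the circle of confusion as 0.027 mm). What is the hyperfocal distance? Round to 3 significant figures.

Hyperfocal distance H = f²/(N·c) + f = 50²/(2.8 × 0.027) + 50 = 2500/0.0756 + 50 ≈ 33118.8 mm ≈ 33.1 m.

33.1 m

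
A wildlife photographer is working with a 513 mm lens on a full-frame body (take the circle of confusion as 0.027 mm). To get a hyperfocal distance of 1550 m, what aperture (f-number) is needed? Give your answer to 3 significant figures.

Rearrange H = f²/(N·c) + f for N: N = f² / ((H − f)·c).
N = 513² / ((1550000 − 513) × 0.027) = 263169 / 41836 ≈ 6.29.

f/6.29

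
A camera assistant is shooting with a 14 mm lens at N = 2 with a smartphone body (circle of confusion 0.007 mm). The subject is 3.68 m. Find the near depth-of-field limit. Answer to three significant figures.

2.92 m

Hyperfocal distance H = f²/(N·c) + f = 14²/(2 × 0.007) + 14 = 196/0.014 + 14 ≈ 14014.0 mm ≈ 14.01 m.
Near limit Dn = s·(H − f)/(H + s − 2f) = 3680 × (14014.0 − 14) / (14014.0 + 3680 − 2 × 14) = 3680 × 14000.0 / 17666.0 ≈ 2916.3 mm ≈ 2.92 m.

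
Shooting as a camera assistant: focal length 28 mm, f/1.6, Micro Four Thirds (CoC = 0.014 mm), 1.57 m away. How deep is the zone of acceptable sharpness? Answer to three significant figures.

139 mm

Hyperfocal distance H = f²/(N·c) + f = 28²/(1.6 × 0.014) + 28 = 784/0.0224 + 28 ≈ 35028.0 mm ≈ 35.03 m.
Near limit Dn = s·(H − f)/(H + s − 2f) = 1570 × (35028.0 − 28) / (35028.0 + 1570 − 2 × 28) = 1570 × 35000.0 / 36542.0 ≈ 1503.75 mm.
Far limit Df = s·(H − f)/(H − s) = 1570 × (35028.0 − 28) / (35028.0 − 1570) = 1570 × 35000.0 / 33458.0 ≈ 1642.36 mm.
Depth of field = Df − Dn = 1642.36 − 1503.75 ≈ 138.61 mm.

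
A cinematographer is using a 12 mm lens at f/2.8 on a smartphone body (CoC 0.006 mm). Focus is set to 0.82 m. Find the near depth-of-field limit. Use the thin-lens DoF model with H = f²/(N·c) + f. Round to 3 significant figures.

0.749 m

Hyperfocal distance H = f²/(N·c) + f = 12²/(2.8 × 0.006) + 12 = 144/0.0168 + 12 ≈ 8583.4 mm ≈ 8.583 m.
Near limit Dn = s·(H − f)/(H + s − 2f) = 820 × (8583.4 − 12) / (8583.4 + 820 − 2 × 12) = 820 × 8571.4 / 9379.4 ≈ 749.36 mm ≈ 0.749 m.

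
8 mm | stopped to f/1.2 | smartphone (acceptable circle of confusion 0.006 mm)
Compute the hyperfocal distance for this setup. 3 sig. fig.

Hyperfocal distance H = f²/(N·c) + f = 8²/(1.2 × 0.006) + 8 = 64/0.0072 + 8 ≈ 8896.9 mm ≈ 8.90 m.

8.90 m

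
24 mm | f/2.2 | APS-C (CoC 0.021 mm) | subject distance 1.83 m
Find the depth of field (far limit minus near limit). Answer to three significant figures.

0.542 m

Hyperfocal distance H = f²/(N·c) + f = 24²/(2.2 × 0.021) + 24 = 576/0.0462 + 24 ≈ 12491.5 mm ≈ 12.49 m.
Near limit Dn = s·(H − f)/(H + s − 2f) = 1830 × (12491.5 − 24) / (12491.5 + 1830 − 2 × 24) = 1830 × 12467.5 / 14273.5 ≈ 1598.45 mm.
Far limit Df = s·(H − f)/(H − s) = 1830 × (12491.5 − 24) / (12491.5 − 1830) = 1830 × 12467.5 / 10661.5 ≈ 2139.99 mm.
Depth of field = Df − Dn = 2139.99 − 1598.45 ≈ 541.54 mm ≈ 0.542 m.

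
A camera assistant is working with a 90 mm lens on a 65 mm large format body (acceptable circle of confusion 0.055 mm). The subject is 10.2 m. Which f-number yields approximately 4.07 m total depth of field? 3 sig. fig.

f/2.80

Write h = H − f = f²/(N·c). The thin-lens limits are Dn = s·h/(h + (s−f)) and Df = s·h/(h − (s−f)), so DoF = Df − Dn = 2·s·(s−f)·h / (h² − (s−f)²).
That is a quadratic in h: DoF·h² − 2·s·(s−f)·h − DoF·(s−f)² = 0 ⇒ h = (s−f)·(s + √(s² + DoF²)) / DoF = 10110 × (10200 + √(10200² + 4070²)) / 4070 = 10110 × (10200 + 10982.0) / 4070 ≈ 52617 mm.
Then N = f²/(c·h) = 90² / (0.055 × 52617) = 8100 / 2893.9 ≈ 2.80.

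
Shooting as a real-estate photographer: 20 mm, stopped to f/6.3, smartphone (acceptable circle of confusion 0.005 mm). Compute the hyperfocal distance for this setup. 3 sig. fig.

Hyperfocal distance H = f²/(N·c) + f = 20²/(6.3 × 0.005) + 20 = 400/0.0315 + 20 ≈ 12718.4 mm ≈ 12.7 m.

12.7 m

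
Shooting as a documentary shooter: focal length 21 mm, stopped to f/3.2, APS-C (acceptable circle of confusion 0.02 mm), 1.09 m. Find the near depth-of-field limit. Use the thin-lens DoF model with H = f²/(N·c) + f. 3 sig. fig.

0.944 m

Hyperfocal distance H = f²/(N·c) + f = 21²/(3.2 × 0.02) + 21 = 441/0.064 + 21 ≈ 6911.6 mm ≈ 6.912 m.
Near limit Dn = s·(H − f)/(H + s − 2f) = 1090 × (6911.6 − 21) / (6911.6 + 1090 − 2 × 21) = 1090 × 6890.6 / 7959.6 ≈ 943.61 mm ≈ 0.944 m.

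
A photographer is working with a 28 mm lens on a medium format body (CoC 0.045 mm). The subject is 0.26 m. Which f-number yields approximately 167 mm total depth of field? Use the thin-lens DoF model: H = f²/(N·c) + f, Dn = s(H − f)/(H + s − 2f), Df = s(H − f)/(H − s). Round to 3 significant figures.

f/22

Write h = H − f = f²/(N·c). The thin-lens limits are Dn = s·h/(h + (s−f)) and Df = s·h/(h − (s−f)), so DoF = Df − Dn = 2·s·(s−f)·h / (h² − (s−f)²).
That is a quadratic in h: DoF·h² − 2·s·(s−f)·h − DoF·(s−f)² = 0 ⇒ h = (s−f)·(s + √(s² + DoF²)) / DoF = 232 × (260 + √(260² + 167²)) / 167 = 232 × (260 + 309.013) / 167 ≈ 790.49 mm.
Then N = f²/(c·h) = 28² / (0.045 × 790.49) = 784 / 35.572 ≈ 22.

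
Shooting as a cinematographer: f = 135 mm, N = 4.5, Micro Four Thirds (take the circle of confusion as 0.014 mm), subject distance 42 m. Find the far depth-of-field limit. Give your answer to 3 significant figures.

49.1 m

Hyperfocal distance H = f²/(N·c) + f = 135²/(4.5 × 0.014) + 135 = 18225/0.063 + 135 ≈ 289420.7 mm ≈ 289.4 m.
Far limit Df = s·(H − f)/(H − s) = 42000 × (289420.7 − 135) / (289420.7 − 42000) = 42000 × 289285.7 / 247420.7 ≈ 49107 mm ≈ 49.1 m.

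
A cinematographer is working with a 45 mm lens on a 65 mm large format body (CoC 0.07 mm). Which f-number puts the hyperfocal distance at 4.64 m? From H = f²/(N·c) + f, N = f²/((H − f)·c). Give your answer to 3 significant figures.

Rearrange H = f²/(N·c) + f for N: N = f² / ((H − f)·c).
N = 45² / ((4640 − 45) × 0.07) = 2025 / 321.7 ≈ 6.30.

f/6.30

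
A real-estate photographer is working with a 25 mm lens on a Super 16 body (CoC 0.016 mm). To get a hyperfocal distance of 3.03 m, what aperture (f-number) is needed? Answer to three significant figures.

f/13

Rearrange H = f²/(N·c) + f for N: N = f² / ((H − f)·c).
N = 25² / ((3030 − 25) × 0.016) = 625 / 48.08 ≈ 13.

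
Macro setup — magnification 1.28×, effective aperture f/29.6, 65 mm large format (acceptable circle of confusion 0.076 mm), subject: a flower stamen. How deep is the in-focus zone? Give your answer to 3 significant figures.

2.75 mm

At magnification m, DoF ≈ 2·N_eff·c/m² = 2 × 29.6 × 0.076 / 1.28² = 4.499 / 1.638 ≈ 2.75 mm.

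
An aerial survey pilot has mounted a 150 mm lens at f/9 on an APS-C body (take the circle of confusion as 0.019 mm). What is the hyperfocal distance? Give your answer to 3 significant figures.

132 m

Hyperfocal distance H = f²/(N·c) + f = 150²/(9 × 0.019) + 150 = 22500/0.171 + 150 ≈ 131728.9 mm ≈ 132 m.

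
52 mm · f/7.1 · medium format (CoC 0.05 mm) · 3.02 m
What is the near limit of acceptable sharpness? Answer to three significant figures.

Hyperfocal distance H = f²/(N·c) + f = 52²/(7.1 × 0.05) + 52 = 2704/0.355 + 52 ≈ 7668.9 mm ≈ 7.669 m.
Near limit Dn = s·(H − f)/(H + s − 2f) = 3020 × (7668.9 − 52) / (7668.9 + 3020 − 2 × 52) = 3020 × 7616.9 / 10584.9 ≈ 2173.2 mm ≈ 2.17 m.

2.17 m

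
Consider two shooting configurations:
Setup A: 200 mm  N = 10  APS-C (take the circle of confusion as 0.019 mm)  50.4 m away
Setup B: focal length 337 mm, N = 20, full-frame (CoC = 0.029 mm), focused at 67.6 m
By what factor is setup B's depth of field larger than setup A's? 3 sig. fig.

2.07

Setup A: H = 200²/(10×0.019) + 200 ≈ 210726.3 mm; DoF = Df − Dn = 66181 − 40696 ≈ 25485 mm.
Setup B: H = 337²/(20×0.029) + 337 ≈ 196145.6 mm; DoF = Df − Dn = 102972 − 50316 ≈ 52656 mm.
Ratio = 52656 / 25485 ≈ 2.07.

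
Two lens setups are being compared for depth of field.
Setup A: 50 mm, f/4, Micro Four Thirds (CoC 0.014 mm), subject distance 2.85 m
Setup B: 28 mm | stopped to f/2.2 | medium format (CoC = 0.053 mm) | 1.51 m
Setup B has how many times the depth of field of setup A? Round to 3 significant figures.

Setup A: H = 50²/(4×0.014) + 50 ≈ 44692.9 mm; DoF = Df − Dn = 3040.71 − 2681.80 ≈ 358.91 mm.
Setup B: H = 28²/(2.2×0.053) + 28 ≈ 6751.8 mm; DoF = Df − Dn = 1936.91 − 1237.29 ≈ 699.62 mm.
Ratio = 699.62 / 358.91 ≈ 1.95.

1.95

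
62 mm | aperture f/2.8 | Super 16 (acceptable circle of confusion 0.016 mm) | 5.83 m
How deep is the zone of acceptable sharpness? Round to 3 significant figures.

Hyperfocal distance H = f²/(N·c) + f = 62²/(2.8 × 0.016) + 62 = 3844/0.0448 + 62 ≈ 85865.6 mm ≈ 85.87 m.
Near limit Dn = s·(H − f)/(H + s − 2f) = 5830 × (85865.6 − 62) / (85865.6 + 5830 − 2 × 62) = 5830 × 85803.6 / 91571.6 ≈ 5462.77 mm.
Far limit Df = s·(H − f)/(H − s) = 5830 × (85865.6 − 62) / (85865.6 − 5830) = 5830 × 85803.6 / 80035.6 ≈ 6250.16 mm.
Depth of field = Df − Dn = 6250.16 − 5462.77 ≈ 787.39 mm ≈ 0.787 m.

0.787 m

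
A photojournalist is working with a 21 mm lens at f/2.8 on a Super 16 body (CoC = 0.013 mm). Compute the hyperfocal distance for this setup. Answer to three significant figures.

Hyperfocal distance H = f²/(N·c) + f = 21²/(2.8 × 0.013) + 21 = 441/0.0364 + 21 ≈ 12136.4 mm ≈ 12.1 m.

12.1 m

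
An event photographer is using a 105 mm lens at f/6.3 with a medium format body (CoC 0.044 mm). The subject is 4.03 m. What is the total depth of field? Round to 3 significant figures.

Hyperfocal distance H = f²/(N·c) + f = 105²/(6.3 × 0.044) + 105 = 11025/0.2772 + 105 ≈ 39877.7 mm ≈ 39.88 m.
Near limit Dn = s·(H − f)/(H + s − 2f) = 4030 × (39877.7 − 105) / (39877.7 + 4030 − 2 × 105) = 4030 × 39772.7 / 43697.7 ≈ 3668.02 mm.
Far limit Df = s·(H − f)/(H − s) = 4030 × (39877.7 − 105) / (39877.7 − 4030) = 4030 × 39772.7 / 35847.7 ≈ 4471.25 mm.
Depth of field = Df − Dn = 4471.25 − 3668.02 ≈ 803.23 mm ≈ 0.803 m.

0.803 m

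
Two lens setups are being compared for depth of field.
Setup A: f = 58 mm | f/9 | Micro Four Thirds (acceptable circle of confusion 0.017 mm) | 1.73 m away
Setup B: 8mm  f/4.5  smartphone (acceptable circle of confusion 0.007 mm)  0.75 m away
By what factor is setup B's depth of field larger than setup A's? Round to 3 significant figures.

Setup A: H = 58²/(9×0.017) + 58 ≈ 22044.9 mm; DoF = Df − Dn = 1872.39 − 1607.74 ≈ 264.65 mm.
Setup B: H = 8²/(4.5×0.007) + 8 ≈ 2039.7 mm; DoF = Df − Dn = 1181.48 − 549.37 ≈ 632.11 mm.
Ratio = 632.11 / 264.65 ≈ 2.39.

2.39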